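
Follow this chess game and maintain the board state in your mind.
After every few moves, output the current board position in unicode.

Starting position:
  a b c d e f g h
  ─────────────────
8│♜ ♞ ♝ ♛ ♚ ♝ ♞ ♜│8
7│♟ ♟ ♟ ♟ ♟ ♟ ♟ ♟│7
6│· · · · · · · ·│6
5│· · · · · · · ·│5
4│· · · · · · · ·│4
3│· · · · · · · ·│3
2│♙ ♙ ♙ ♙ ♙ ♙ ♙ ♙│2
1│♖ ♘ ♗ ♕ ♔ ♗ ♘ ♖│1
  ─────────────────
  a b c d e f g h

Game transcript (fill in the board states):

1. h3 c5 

  a b c d e f g h
  ─────────────────
8│♜ ♞ ♝ ♛ ♚ ♝ ♞ ♜│8
7│♟ ♟ · ♟ ♟ ♟ ♟ ♟│7
6│· · · · · · · ·│6
5│· · ♟ · · · · ·│5
4│· · · · · · · ·│4
3│· · · · · · · ♙│3
2│♙ ♙ ♙ ♙ ♙ ♙ ♙ ·│2
1│♖ ♘ ♗ ♕ ♔ ♗ ♘ ♖│1
  ─────────────────
  a b c d e f g h

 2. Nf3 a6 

  a b c d e f g h
  ─────────────────
8│♜ ♞ ♝ ♛ ♚ ♝ ♞ ♜│8
7│· ♟ · ♟ ♟ ♟ ♟ ♟│7
6│♟ · · · · · · ·│6
5│· · ♟ · · · · ·│5
4│· · · · · · · ·│4
3│· · · · · ♘ · ♙│3
2│♙ ♙ ♙ ♙ ♙ ♙ ♙ ·│2
1│♖ ♘ ♗ ♕ ♔ ♗ · ♖│1
  ─────────────────
  a b c d e f g h

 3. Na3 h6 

  a b c d e f g h
  ─────────────────
8│♜ ♞ ♝ ♛ ♚ ♝ ♞ ♜│8
7│· ♟ · ♟ ♟ ♟ ♟ ·│7
6│♟ · · · · · · ♟│6
5│· · ♟ · · · · ·│5
4│· · · · · · · ·│4
3│♘ · · · · ♘ · ♙│3
2│♙ ♙ ♙ ♙ ♙ ♙ ♙ ·│2
1│♖ · ♗ ♕ ♔ ♗ · ♖│1
  ─────────────────
  a b c d e f g h

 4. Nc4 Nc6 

  a b c d e f g h
  ─────────────────
8│♜ · ♝ ♛ ♚ ♝ ♞ ♜│8
7│· ♟ · ♟ ♟ ♟ ♟ ·│7
6│♟ · ♞ · · · · ♟│6
5│· · ♟ · · · · ·│5
4│· · ♘ · · · · ·│4
3│· · · · · ♘ · ♙│3
2│♙ ♙ ♙ ♙ ♙ ♙ ♙ ·│2
1│♖ · ♗ ♕ ♔ ♗ · ♖│1
  ─────────────────
  a b c d e f g h

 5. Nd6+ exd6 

  a b c d e f g h
  ─────────────────
8│♜ · ♝ ♛ ♚ ♝ ♞ ♜│8
7│· ♟ · ♟ · ♟ ♟ ·│7
6│♟ · ♞ ♟ · · · ♟│6
5│· · ♟ · · · · ·│5
4│· · · · · · · ·│4
3│· · · · · ♘ · ♙│3
2│♙ ♙ ♙ ♙ ♙ ♙ ♙ ·│2
1│♖ · ♗ ♕ ♔ ♗ · ♖│1
  ─────────────────
  a b c d e f g h



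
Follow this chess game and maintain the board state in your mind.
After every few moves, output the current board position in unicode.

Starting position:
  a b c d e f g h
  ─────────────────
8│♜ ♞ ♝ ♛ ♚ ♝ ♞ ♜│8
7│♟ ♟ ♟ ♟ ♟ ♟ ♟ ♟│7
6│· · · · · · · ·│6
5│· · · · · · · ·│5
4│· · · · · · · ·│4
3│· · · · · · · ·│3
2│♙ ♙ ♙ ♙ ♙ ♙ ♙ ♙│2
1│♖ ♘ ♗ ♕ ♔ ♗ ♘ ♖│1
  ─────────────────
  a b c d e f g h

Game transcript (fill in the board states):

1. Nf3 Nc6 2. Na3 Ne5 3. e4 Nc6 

  a b c d e f g h
  ─────────────────
8│♜ · ♝ ♛ ♚ ♝ ♞ ♜│8
7│♟ ♟ ♟ ♟ ♟ ♟ ♟ ♟│7
6│· · ♞ · · · · ·│6
5│· · · · · · · ·│5
4│· · · · ♙ · · ·│4
3│♘ · · · · ♘ · ·│3
2│♙ ♙ ♙ ♙ · ♙ ♙ ♙│2
1│♖ · ♗ ♕ ♔ ♗ · ♖│1
  ─────────────────
  a b c d e f g h

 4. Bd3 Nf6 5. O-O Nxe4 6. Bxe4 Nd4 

  a b c d e f g h
  ─────────────────
8│♜ · ♝ ♛ ♚ ♝ · ♜│8
7│♟ ♟ ♟ ♟ ♟ ♟ ♟ ♟│7
6│· · · · · · · ·│6
5│· · · · · · · ·│5
4│· · · ♞ ♗ · · ·│4
3│♘ · · · · ♘ · ·│3
2│♙ ♙ ♙ ♙ · ♙ ♙ ♙│2
1│♖ · ♗ ♕ · ♖ ♔ ·│1
  ─────────────────
  a b c d e f g h

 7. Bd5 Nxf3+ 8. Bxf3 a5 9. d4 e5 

  a b c d e f g h
  ─────────────────
8│♜ · ♝ ♛ ♚ ♝ · ♜│8
7│· ♟ ♟ ♟ · ♟ ♟ ♟│7
6│· · · · · · · ·│6
5│♟ · · · ♟ · · ·│5
4│· · · ♙ · · · ·│4
3│♘ · · · · ♗ · ·│3
2│♙ ♙ ♙ · · ♙ ♙ ♙│2
1│♖ · ♗ ♕ · ♖ ♔ ·│1
  ─────────────────
  a b c d e f g h

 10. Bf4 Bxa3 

  a b c d e f g h
  ─────────────────
8│♜ · ♝ ♛ ♚ · · ♜│8
7│· ♟ ♟ ♟ · ♟ ♟ ♟│7
6│· · · · · · · ·│6
5│♟ · · · ♟ · · ·│5
4│· · · ♙ · ♗ · ·│4
3│♝ · · · · ♗ · ·│3
2│♙ ♙ ♙ · · ♙ ♙ ♙│2
1│♖ · · ♕ · ♖ ♔ ·│1
  ─────────────────
  a b c d e f g h


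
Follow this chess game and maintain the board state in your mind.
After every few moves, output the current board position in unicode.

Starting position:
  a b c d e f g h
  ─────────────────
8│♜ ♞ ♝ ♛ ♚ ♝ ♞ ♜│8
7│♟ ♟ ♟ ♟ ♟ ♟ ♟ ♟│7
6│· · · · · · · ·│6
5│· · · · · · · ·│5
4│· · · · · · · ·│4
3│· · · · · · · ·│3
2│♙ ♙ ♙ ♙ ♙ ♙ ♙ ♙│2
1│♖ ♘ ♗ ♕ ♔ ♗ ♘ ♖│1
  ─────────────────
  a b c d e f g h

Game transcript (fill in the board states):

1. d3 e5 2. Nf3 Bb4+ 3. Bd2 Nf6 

  a b c d e f g h
  ─────────────────
8│♜ ♞ ♝ ♛ ♚ · · ♜│8
7│♟ ♟ ♟ ♟ · ♟ ♟ ♟│7
6│· · · · · ♞ · ·│6
5│· · · · ♟ · · ·│5
4│· ♝ · · · · · ·│4
3│· · · ♙ · ♘ · ·│3
2│♙ ♙ ♙ ♗ ♙ ♙ ♙ ♙│2
1│♖ ♘ · ♕ ♔ ♗ · ♖│1
  ─────────────────
  a b c d e f g h

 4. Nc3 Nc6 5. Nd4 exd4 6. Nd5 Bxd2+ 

  a b c d e f g h
  ─────────────────
8│♜ · ♝ ♛ ♚ · · ♜│8
7│♟ ♟ ♟ ♟ · ♟ ♟ ♟│7
6│· · ♞ · · ♞ · ·│6
5│· · · ♘ · · · ·│5
4│· · · ♟ · · · ·│4
3│· · · ♙ · · · ·│3
2│♙ ♙ ♙ ♝ ♙ ♙ ♙ ♙│2
1│♖ · · ♕ ♔ ♗ · ♖│1
  ─────────────────
  a b c d e f g h

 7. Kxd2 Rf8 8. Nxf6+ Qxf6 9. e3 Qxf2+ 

  a b c d e f g h
  ─────────────────
8│♜ · ♝ · ♚ ♜ · ·│8
7│♟ ♟ ♟ ♟ · ♟ ♟ ♟│7
6│· · ♞ · · · · ·│6
5│· · · · · · · ·│5
4│· · · ♟ · · · ·│4
3│· · · ♙ ♙ · · ·│3
2│♙ ♙ ♙ ♔ · ♛ ♙ ♙│2
1│♖ · · ♕ · ♗ · ♖│1
  ─────────────────
  a b c d e f g h

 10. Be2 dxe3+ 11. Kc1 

  a b c d e f g h
  ─────────────────
8│♜ · ♝ · ♚ ♜ · ·│8
7│♟ ♟ ♟ ♟ · ♟ ♟ ♟│7
6│· · ♞ · · · · ·│6
5│· · · · · · · ·│5
4│· · · · · · · ·│4
3│· · · ♙ ♟ · · ·│3
2│♙ ♙ ♙ · ♗ ♛ ♙ ♙│2
1│♖ · ♔ ♕ · · · ♖│1
  ─────────────────
  a b c d e f g h


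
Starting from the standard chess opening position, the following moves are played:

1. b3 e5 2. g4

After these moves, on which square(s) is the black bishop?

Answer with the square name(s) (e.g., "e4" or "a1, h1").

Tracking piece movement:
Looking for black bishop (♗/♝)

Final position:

  a b c d e f g h
  ─────────────────
8│♜ ♞ ♝ ♛ ♚ ♝ ♞ ♜│8
7│♟ ♟ ♟ ♟ · ♟ ♟ ♟│7
6│· · · · · · · ·│6
5│· · · · ♟ · · ·│5
4│· · · · · · ♙ ·│4
3│· ♙ · · · · · ·│3
2│♙ · ♙ ♙ ♙ ♙ · ♙│2
1│♖ ♘ ♗ ♕ ♔ ♗ ♘ ♖│1
  ─────────────────
  a b c d e f g h


c8, f8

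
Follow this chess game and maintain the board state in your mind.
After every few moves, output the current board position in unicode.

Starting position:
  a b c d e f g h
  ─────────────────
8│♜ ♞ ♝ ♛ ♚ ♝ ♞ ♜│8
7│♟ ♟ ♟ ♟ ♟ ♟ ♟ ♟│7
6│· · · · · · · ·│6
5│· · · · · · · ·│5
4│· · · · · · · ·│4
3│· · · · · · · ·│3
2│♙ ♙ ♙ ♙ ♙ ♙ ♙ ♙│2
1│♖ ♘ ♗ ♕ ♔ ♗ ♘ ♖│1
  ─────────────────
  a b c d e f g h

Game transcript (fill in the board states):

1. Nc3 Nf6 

  a b c d e f g h
  ─────────────────
8│♜ ♞ ♝ ♛ ♚ ♝ · ♜│8
7│♟ ♟ ♟ ♟ ♟ ♟ ♟ ♟│7
6│· · · · · ♞ · ·│6
5│· · · · · · · ·│5
4│· · · · · · · ·│4
3│· · ♘ · · · · ·│3
2│♙ ♙ ♙ ♙ ♙ ♙ ♙ ♙│2
1│♖ · ♗ ♕ ♔ ♗ ♘ ♖│1
  ─────────────────
  a b c d e f g h

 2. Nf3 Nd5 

  a b c d e f g h
  ─────────────────
8│♜ ♞ ♝ ♛ ♚ ♝ · ♜│8
7│♟ ♟ ♟ ♟ ♟ ♟ ♟ ♟│7
6│· · · · · · · ·│6
5│· · · ♞ · · · ·│5
4│· · · · · · · ·│4
3│· · ♘ · · ♘ · ·│3
2│♙ ♙ ♙ ♙ ♙ ♙ ♙ ♙│2
1│♖ · ♗ ♕ ♔ ♗ · ♖│1
  ─────────────────
  a b c d e f g h

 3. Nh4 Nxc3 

  a b c d e f g h
  ─────────────────
8│♜ ♞ ♝ ♛ ♚ ♝ · ♜│8
7│♟ ♟ ♟ ♟ ♟ ♟ ♟ ♟│7
6│· · · · · · · ·│6
5│· · · · · · · ·│5
4│· · · · · · · ♘│4
3│· · ♞ · · · · ·│3
2│♙ ♙ ♙ ♙ ♙ ♙ ♙ ♙│2
1│♖ · ♗ ♕ ♔ ♗ · ♖│1
  ─────────────────
  a b c d e f g h

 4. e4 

  a b c d e f g h
  ─────────────────
8│♜ ♞ ♝ ♛ ♚ ♝ · ♜│8
7│♟ ♟ ♟ ♟ ♟ ♟ ♟ ♟│7
6│· · · · · · · ·│6
5│· · · · · · · ·│5
4│· · · · ♙ · · ♘│4
3│· · ♞ · · · · ·│3
2│♙ ♙ ♙ ♙ · ♙ ♙ ♙│2
1│♖ · ♗ ♕ ♔ ♗ · ♖│1
  ─────────────────
  a b c d e f g h


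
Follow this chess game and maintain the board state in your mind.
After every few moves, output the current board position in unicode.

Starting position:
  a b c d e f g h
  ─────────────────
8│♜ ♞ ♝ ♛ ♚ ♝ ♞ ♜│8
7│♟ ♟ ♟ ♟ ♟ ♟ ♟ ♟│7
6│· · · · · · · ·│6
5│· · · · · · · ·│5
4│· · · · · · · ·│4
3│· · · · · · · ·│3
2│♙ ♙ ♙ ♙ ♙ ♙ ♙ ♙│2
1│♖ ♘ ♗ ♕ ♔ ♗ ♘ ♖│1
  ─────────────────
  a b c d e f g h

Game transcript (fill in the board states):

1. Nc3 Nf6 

  a b c d e f g h
  ─────────────────
8│♜ ♞ ♝ ♛ ♚ ♝ · ♜│8
7│♟ ♟ ♟ ♟ ♟ ♟ ♟ ♟│7
6│· · · · · ♞ · ·│6
5│· · · · · · · ·│5
4│· · · · · · · ·│4
3│· · ♘ · · · · ·│3
2│♙ ♙ ♙ ♙ ♙ ♙ ♙ ♙│2
1│♖ · ♗ ♕ ♔ ♗ ♘ ♖│1
  ─────────────────
  a b c d e f g h

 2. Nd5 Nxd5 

  a b c d e f g h
  ─────────────────
8│♜ ♞ ♝ ♛ ♚ ♝ · ♜│8
7│♟ ♟ ♟ ♟ ♟ ♟ ♟ ♟│7
6│· · · · · · · ·│6
5│· · · ♞ · · · ·│5
4│· · · · · · · ·│4
3│· · · · · · · ·│3
2│♙ ♙ ♙ ♙ ♙ ♙ ♙ ♙│2
1│♖ · ♗ ♕ ♔ ♗ ♘ ♖│1
  ─────────────────
  a b c d e f g h

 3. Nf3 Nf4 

  a b c d e f g h
  ─────────────────
8│♜ ♞ ♝ ♛ ♚ ♝ · ♜│8
7│♟ ♟ ♟ ♟ ♟ ♟ ♟ ♟│7
6│· · · · · · · ·│6
5│· · · · · · · ·│5
4│· · · · · ♞ · ·│4
3│· · · · · ♘ · ·│3
2│♙ ♙ ♙ ♙ ♙ ♙ ♙ ♙│2
1│♖ · ♗ ♕ ♔ ♗ · ♖│1
  ─────────────────
  a b c d e f g h

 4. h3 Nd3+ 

  a b c d e f g h
  ─────────────────
8│♜ ♞ ♝ ♛ ♚ ♝ · ♜│8
7│♟ ♟ ♟ ♟ ♟ ♟ ♟ ♟│7
6│· · · · · · · ·│6
5│· · · · · · · ·│5
4│· · · · · · · ·│4
3│· · · ♞ · ♘ · ♙│3
2│♙ ♙ ♙ ♙ ♙ ♙ ♙ ·│2
1│♖ · ♗ ♕ ♔ ♗ · ♖│1
  ─────────────────
  a b c d e f g h



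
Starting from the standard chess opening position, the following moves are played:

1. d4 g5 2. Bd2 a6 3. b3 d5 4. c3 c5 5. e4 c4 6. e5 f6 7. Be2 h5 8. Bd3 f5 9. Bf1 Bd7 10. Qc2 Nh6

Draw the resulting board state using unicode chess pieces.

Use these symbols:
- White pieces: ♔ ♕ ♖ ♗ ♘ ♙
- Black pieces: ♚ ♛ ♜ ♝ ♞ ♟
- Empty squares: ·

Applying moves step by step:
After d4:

♜ ♞ ♝ ♛ ♚ ♝ ♞ ♜
♟ ♟ ♟ ♟ ♟ ♟ ♟ ♟
· · · · · · · ·
· · · · · · · ·
· · · ♙ · · · ·
· · · · · · · ·
♙ ♙ ♙ · ♙ ♙ ♙ ♙
♖ ♘ ♗ ♕ ♔ ♗ ♘ ♖


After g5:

♜ ♞ ♝ ♛ ♚ ♝ ♞ ♜
♟ ♟ ♟ ♟ ♟ ♟ · ♟
· · · · · · · ·
· · · · · · ♟ ·
· · · ♙ · · · ·
· · · · · · · ·
♙ ♙ ♙ · ♙ ♙ ♙ ♙
♖ ♘ ♗ ♕ ♔ ♗ ♘ ♖


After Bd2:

♜ ♞ ♝ ♛ ♚ ♝ ♞ ♜
♟ ♟ ♟ ♟ ♟ ♟ · ♟
· · · · · · · ·
· · · · · · ♟ ·
· · · ♙ · · · ·
· · · · · · · ·
♙ ♙ ♙ ♗ ♙ ♙ ♙ ♙
♖ ♘ · ♕ ♔ ♗ ♘ ♖


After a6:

♜ ♞ ♝ ♛ ♚ ♝ ♞ ♜
· ♟ ♟ ♟ ♟ ♟ · ♟
♟ · · · · · · ·
· · · · · · ♟ ·
· · · ♙ · · · ·
· · · · · · · ·
♙ ♙ ♙ ♗ ♙ ♙ ♙ ♙
♖ ♘ · ♕ ♔ ♗ ♘ ♖


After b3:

♜ ♞ ♝ ♛ ♚ ♝ ♞ ♜
· ♟ ♟ ♟ ♟ ♟ · ♟
♟ · · · · · · ·
· · · · · · ♟ ·
· · · ♙ · · · ·
· ♙ · · · · · ·
♙ · ♙ ♗ ♙ ♙ ♙ ♙
♖ ♘ · ♕ ♔ ♗ ♘ ♖


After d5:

♜ ♞ ♝ ♛ ♚ ♝ ♞ ♜
· ♟ ♟ · ♟ ♟ · ♟
♟ · · · · · · ·
· · · ♟ · · ♟ ·
· · · ♙ · · · ·
· ♙ · · · · · ·
♙ · ♙ ♗ ♙ ♙ ♙ ♙
♖ ♘ · ♕ ♔ ♗ ♘ ♖


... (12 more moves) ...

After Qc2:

♜ ♞ · ♛ ♚ ♝ ♞ ♜
· ♟ · ♝ ♟ · · ·
♟ · · · · · · ·
· · · ♟ ♙ ♟ ♟ ♟
· · ♟ ♙ · · · ·
· ♙ ♙ · · · · ·
♙ · ♕ ♗ · ♙ ♙ ♙
♖ ♘ · · ♔ ♗ ♘ ♖


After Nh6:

♜ ♞ · ♛ ♚ ♝ · ♜
· ♟ · ♝ ♟ · · ·
♟ · · · · · · ♞
· · · ♟ ♙ ♟ ♟ ♟
· · ♟ ♙ · · · ·
· ♙ ♙ · · · · ·
♙ · ♕ ♗ · ♙ ♙ ♙
♖ ♘ · · ♔ ♗ ♘ ♖



  a b c d e f g h
  ─────────────────
8│♜ ♞ · ♛ ♚ ♝ · ♜│8
7│· ♟ · ♝ ♟ · · ·│7
6│♟ · · · · · · ♞│6
5│· · · ♟ ♙ ♟ ♟ ♟│5
4│· · ♟ ♙ · · · ·│4
3│· ♙ ♙ · · · · ·│3
2│♙ · ♕ ♗ · ♙ ♙ ♙│2
1│♖ ♘ · · ♔ ♗ ♘ ♖│1
  ─────────────────
  a b c d e f g h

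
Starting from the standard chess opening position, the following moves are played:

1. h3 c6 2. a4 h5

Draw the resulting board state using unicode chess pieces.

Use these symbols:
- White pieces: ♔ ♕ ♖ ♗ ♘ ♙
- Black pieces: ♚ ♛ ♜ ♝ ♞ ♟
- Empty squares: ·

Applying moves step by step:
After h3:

♜ ♞ ♝ ♛ ♚ ♝ ♞ ♜
♟ ♟ ♟ ♟ ♟ ♟ ♟ ♟
· · · · · · · ·
· · · · · · · ·
· · · · · · · ·
· · · · · · · ♙
♙ ♙ ♙ ♙ ♙ ♙ ♙ ·
♖ ♘ ♗ ♕ ♔ ♗ ♘ ♖


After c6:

♜ ♞ ♝ ♛ ♚ ♝ ♞ ♜
♟ ♟ · ♟ ♟ ♟ ♟ ♟
· · ♟ · · · · ·
· · · · · · · ·
· · · · · · · ·
· · · · · · · ♙
♙ ♙ ♙ ♙ ♙ ♙ ♙ ·
♖ ♘ ♗ ♕ ♔ ♗ ♘ ♖


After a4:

♜ ♞ ♝ ♛ ♚ ♝ ♞ ♜
♟ ♟ · ♟ ♟ ♟ ♟ ♟
· · ♟ · · · · ·
· · · · · · · ·
♙ · · · · · · ·
· · · · · · · ♙
· ♙ ♙ ♙ ♙ ♙ ♙ ·
♖ ♘ ♗ ♕ ♔ ♗ ♘ ♖


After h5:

♜ ♞ ♝ ♛ ♚ ♝ ♞ ♜
♟ ♟ · ♟ ♟ ♟ ♟ ·
· · ♟ · · · · ·
· · · · · · · ♟
♙ · · · · · · ·
· · · · · · · ♙
· ♙ ♙ ♙ ♙ ♙ ♙ ·
♖ ♘ ♗ ♕ ♔ ♗ ♘ ♖



  a b c d e f g h
  ─────────────────
8│♜ ♞ ♝ ♛ ♚ ♝ ♞ ♜│8
7│♟ ♟ · ♟ ♟ ♟ ♟ ·│7
6│· · ♟ · · · · ·│6
5│· · · · · · · ♟│5
4│♙ · · · · · · ·│4
3│· · · · · · · ♙│3
2│· ♙ ♙ ♙ ♙ ♙ ♙ ·│2
1│♖ ♘ ♗ ♕ ♔ ♗ ♘ ♖│1
  ─────────────────
  a b c d e f g h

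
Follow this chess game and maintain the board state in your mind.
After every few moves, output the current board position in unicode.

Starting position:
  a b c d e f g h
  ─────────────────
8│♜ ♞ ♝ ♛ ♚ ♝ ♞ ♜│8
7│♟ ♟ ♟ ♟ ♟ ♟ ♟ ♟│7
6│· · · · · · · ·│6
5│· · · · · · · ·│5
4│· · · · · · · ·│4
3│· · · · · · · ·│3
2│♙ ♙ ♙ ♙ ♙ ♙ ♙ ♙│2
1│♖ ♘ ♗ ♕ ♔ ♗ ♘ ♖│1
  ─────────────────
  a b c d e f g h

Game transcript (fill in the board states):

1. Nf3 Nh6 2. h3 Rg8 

  a b c d e f g h
  ─────────────────
8│♜ ♞ ♝ ♛ ♚ ♝ ♜ ·│8
7│♟ ♟ ♟ ♟ ♟ ♟ ♟ ♟│7
6│· · · · · · · ♞│6
5│· · · · · · · ·│5
4│· · · · · · · ·│4
3│· · · · · ♘ · ♙│3
2│♙ ♙ ♙ ♙ ♙ ♙ ♙ ·│2
1│♖ ♘ ♗ ♕ ♔ ♗ · ♖│1
  ─────────────────
  a b c d e f g h

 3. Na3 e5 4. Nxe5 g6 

  a b c d e f g h
  ─────────────────
8│♜ ♞ ♝ ♛ ♚ ♝ ♜ ·│8
7│♟ ♟ ♟ ♟ · ♟ · ♟│7
6│· · · · · · ♟ ♞│6
5│· · · · ♘ · · ·│5
4│· · · · · · · ·│4
3│♘ · · · · · · ♙│3
2│♙ ♙ ♙ ♙ ♙ ♙ ♙ ·│2
1│♖ · ♗ ♕ ♔ ♗ · ♖│1
  ─────────────────
  a b c d e f g h

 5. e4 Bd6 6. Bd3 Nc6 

  a b c d e f g h
  ─────────────────
8│♜ · ♝ ♛ ♚ · ♜ ·│8
7│♟ ♟ ♟ ♟ · ♟ · ♟│7
6│· · ♞ ♝ · · ♟ ♞│6
5│· · · · ♘ · · ·│5
4│· · · · ♙ · · ·│4
3│♘ · · ♗ · · · ♙│3
2│♙ ♙ ♙ ♙ · ♙ ♙ ·│2
1│♖ · ♗ ♕ ♔ · · ♖│1
  ─────────────────
  a b c d e f g h

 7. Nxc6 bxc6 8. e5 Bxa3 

  a b c d e f g h
  ─────────────────
8│♜ · ♝ ♛ ♚ · ♜ ·│8
7│♟ · ♟ ♟ · ♟ · ♟│7
6│· · ♟ · · · ♟ ♞│6
5│· · · · ♙ · · ·│5
4│· · · · · · · ·│4
3│♝ · · ♗ · · · ♙│3
2│♙ ♙ ♙ ♙ · ♙ ♙ ·│2
1│♖ · ♗ ♕ ♔ · · ♖│1
  ─────────────────
  a b c d e f g h

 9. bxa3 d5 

  a b c d e f g h
  ─────────────────
8│♜ · ♝ ♛ ♚ · ♜ ·│8
7│♟ · ♟ · · ♟ · ♟│7
6│· · ♟ · · · ♟ ♞│6
5│· · · ♟ ♙ · · ·│5
4│· · · · · · · ·│4
3│♙ · · ♗ · · · ♙│3
2│♙ · ♙ ♙ · ♙ ♙ ·│2
1│♖ · ♗ ♕ ♔ · · ♖│1
  ─────────────────
  a b c d e f g h


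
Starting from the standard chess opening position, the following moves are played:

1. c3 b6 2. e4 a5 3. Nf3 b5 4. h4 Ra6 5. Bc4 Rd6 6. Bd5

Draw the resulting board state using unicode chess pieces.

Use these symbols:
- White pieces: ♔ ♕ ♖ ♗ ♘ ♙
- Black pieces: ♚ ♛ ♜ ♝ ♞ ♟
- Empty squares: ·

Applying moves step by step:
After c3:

♜ ♞ ♝ ♛ ♚ ♝ ♞ ♜
♟ ♟ ♟ ♟ ♟ ♟ ♟ ♟
· · · · · · · ·
· · · · · · · ·
· · · · · · · ·
· · ♙ · · · · ·
♙ ♙ · ♙ ♙ ♙ ♙ ♙
♖ ♘ ♗ ♕ ♔ ♗ ♘ ♖


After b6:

♜ ♞ ♝ ♛ ♚ ♝ ♞ ♜
♟ · ♟ ♟ ♟ ♟ ♟ ♟
· ♟ · · · · · ·
· · · · · · · ·
· · · · · · · ·
· · ♙ · · · · ·
♙ ♙ · ♙ ♙ ♙ ♙ ♙
♖ ♘ ♗ ♕ ♔ ♗ ♘ ♖


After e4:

♜ ♞ ♝ ♛ ♚ ♝ ♞ ♜
♟ · ♟ ♟ ♟ ♟ ♟ ♟
· ♟ · · · · · ·
· · · · · · · ·
· · · · ♙ · · ·
· · ♙ · · · · ·
♙ ♙ · ♙ · ♙ ♙ ♙
♖ ♘ ♗ ♕ ♔ ♗ ♘ ♖


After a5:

♜ ♞ ♝ ♛ ♚ ♝ ♞ ♜
· · ♟ ♟ ♟ ♟ ♟ ♟
· ♟ · · · · · ·
♟ · · · · · · ·
· · · · ♙ · · ·
· · ♙ · · · · ·
♙ ♙ · ♙ · ♙ ♙ ♙
♖ ♘ ♗ ♕ ♔ ♗ ♘ ♖


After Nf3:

♜ ♞ ♝ ♛ ♚ ♝ ♞ ♜
· · ♟ ♟ ♟ ♟ ♟ ♟
· ♟ · · · · · ·
♟ · · · · · · ·
· · · · ♙ · · ·
· · ♙ · · ♘ · ·
♙ ♙ · ♙ · ♙ ♙ ♙
♖ ♘ ♗ ♕ ♔ ♗ · ♖


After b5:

♜ ♞ ♝ ♛ ♚ ♝ ♞ ♜
· · ♟ ♟ ♟ ♟ ♟ ♟
· · · · · · · ·
♟ ♟ · · · · · ·
· · · · ♙ · · ·
· · ♙ · · ♘ · ·
♙ ♙ · ♙ · ♙ ♙ ♙
♖ ♘ ♗ ♕ ♔ ♗ · ♖


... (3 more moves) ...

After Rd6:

· ♞ ♝ ♛ ♚ ♝ ♞ ♜
· · ♟ ♟ ♟ ♟ ♟ ♟
· · · ♜ · · · ·
♟ ♟ · · · · · ·
· · ♗ · ♙ · · ♙
· · ♙ · · ♘ · ·
♙ ♙ · ♙ · ♙ ♙ ·
♖ ♘ ♗ ♕ ♔ · · ♖


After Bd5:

· ♞ ♝ ♛ ♚ ♝ ♞ ♜
· · ♟ ♟ ♟ ♟ ♟ ♟
· · · ♜ · · · ·
♟ ♟ · ♗ · · · ·
· · · · ♙ · · ♙
· · ♙ · · ♘ · ·
♙ ♙ · ♙ · ♙ ♙ ·
♖ ♘ ♗ ♕ ♔ · · ♖



  a b c d e f g h
  ─────────────────
8│· ♞ ♝ ♛ ♚ ♝ ♞ ♜│8
7│· · ♟ ♟ ♟ ♟ ♟ ♟│7
6│· · · ♜ · · · ·│6
5│♟ ♟ · ♗ · · · ·│5
4│· · · · ♙ · · ♙│4
3│· · ♙ · · ♘ · ·│3
2│♙ ♙ · ♙ · ♙ ♙ ·│2
1│♖ ♘ ♗ ♕ ♔ · · ♖│1
  ─────────────────
  a b c d e f g h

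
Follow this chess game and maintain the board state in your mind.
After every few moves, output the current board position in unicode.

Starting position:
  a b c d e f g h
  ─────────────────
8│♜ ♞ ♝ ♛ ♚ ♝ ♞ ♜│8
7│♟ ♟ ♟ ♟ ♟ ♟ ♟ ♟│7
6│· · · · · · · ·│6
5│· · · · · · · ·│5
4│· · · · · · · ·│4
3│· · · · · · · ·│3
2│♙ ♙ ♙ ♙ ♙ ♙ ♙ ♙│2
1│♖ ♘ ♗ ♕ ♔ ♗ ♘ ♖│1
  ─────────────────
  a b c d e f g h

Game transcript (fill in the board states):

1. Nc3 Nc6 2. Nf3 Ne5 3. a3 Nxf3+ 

  a b c d e f g h
  ─────────────────
8│♜ · ♝ ♛ ♚ ♝ ♞ ♜│8
7│♟ ♟ ♟ ♟ ♟ ♟ ♟ ♟│7
6│· · · · · · · ·│6
5│· · · · · · · ·│5
4│· · · · · · · ·│4
3│♙ · ♘ · · ♞ · ·│3
2│· ♙ ♙ ♙ ♙ ♙ ♙ ♙│2
1│♖ · ♗ ♕ ♔ ♗ · ♖│1
  ─────────────────
  a b c d e f g h

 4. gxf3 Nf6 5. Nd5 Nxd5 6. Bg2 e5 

  a b c d e f g h
  ─────────────────
8│♜ · ♝ ♛ ♚ ♝ · ♜│8
7│♟ ♟ ♟ ♟ · ♟ ♟ ♟│7
6│· · · · · · · ·│6
5│· · · ♞ ♟ · · ·│5
4│· · · · · · · ·│4
3│♙ · · · · ♙ · ·│3
2│· ♙ ♙ ♙ ♙ ♙ ♗ ♙│2
1│♖ · ♗ ♕ ♔ · · ♖│1
  ─────────────────
  a b c d e f g h

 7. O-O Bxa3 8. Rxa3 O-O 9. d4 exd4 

  a b c d e f g h
  ─────────────────
8│♜ · ♝ ♛ · ♜ ♚ ·│8
7│♟ ♟ ♟ ♟ · ♟ ♟ ♟│7
6│· · · · · · · ·│6
5│· · · ♞ · · · ·│5
4│· · · ♟ · · · ·│4
3│♖ · · · · ♙ · ·│3
2│· ♙ ♙ · ♙ ♙ ♗ ♙│2
1│· · ♗ ♕ · ♖ ♔ ·│1
  ─────────────────
  a b c d e f g h

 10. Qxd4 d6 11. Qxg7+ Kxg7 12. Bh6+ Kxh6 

  a b c d e f g h
  ─────────────────
8│♜ · ♝ ♛ · ♜ · ·│8
7│♟ ♟ ♟ · · ♟ · ♟│7
6│· · · ♟ · · · ♚│6
5│· · · ♞ · · · ·│5
4│· · · · · · · ·│4
3│♖ · · · · ♙ · ·│3
2│· ♙ ♙ · ♙ ♙ ♗ ♙│2
1│· · · · · ♖ ♔ ·│1
  ─────────────────
  a b c d e f g h

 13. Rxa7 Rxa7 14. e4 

  a b c d e f g h
  ─────────────────
8│· · ♝ ♛ · ♜ · ·│8
7│♜ ♟ ♟ · · ♟ · ♟│7
6│· · · ♟ · · · ♚│6
5│· · · ♞ · · · ·│5
4│· · · · ♙ · · ·│4
3│· · · · · ♙ · ·│3
2│· ♙ ♙ · · ♙ ♗ ♙│2
1│· · · · · ♖ ♔ ·│1
  ─────────────────
  a b c d e f g h


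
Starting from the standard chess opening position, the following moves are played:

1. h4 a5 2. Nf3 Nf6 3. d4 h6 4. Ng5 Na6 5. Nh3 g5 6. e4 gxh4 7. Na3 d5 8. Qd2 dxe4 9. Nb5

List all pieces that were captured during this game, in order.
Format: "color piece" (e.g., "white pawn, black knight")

Tracking captures:
  gxh4: captured white pawn
  dxe4: captured white pawn

white pawn, white pawn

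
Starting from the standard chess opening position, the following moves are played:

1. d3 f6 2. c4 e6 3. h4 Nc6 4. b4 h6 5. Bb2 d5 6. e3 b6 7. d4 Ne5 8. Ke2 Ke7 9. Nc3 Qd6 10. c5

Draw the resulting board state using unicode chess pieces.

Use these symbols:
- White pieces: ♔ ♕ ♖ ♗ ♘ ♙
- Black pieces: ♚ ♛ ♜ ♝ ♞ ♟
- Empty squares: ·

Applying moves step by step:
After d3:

♜ ♞ ♝ ♛ ♚ ♝ ♞ ♜
♟ ♟ ♟ ♟ ♟ ♟ ♟ ♟
· · · · · · · ·
· · · · · · · ·
· · · · · · · ·
· · · ♙ · · · ·
♙ ♙ ♙ · ♙ ♙ ♙ ♙
♖ ♘ ♗ ♕ ♔ ♗ ♘ ♖


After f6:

♜ ♞ ♝ ♛ ♚ ♝ ♞ ♜
♟ ♟ ♟ ♟ ♟ · ♟ ♟
· · · · · ♟ · ·
· · · · · · · ·
· · · · · · · ·
· · · ♙ · · · ·
♙ ♙ ♙ · ♙ ♙ ♙ ♙
♖ ♘ ♗ ♕ ♔ ♗ ♘ ♖


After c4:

♜ ♞ ♝ ♛ ♚ ♝ ♞ ♜
♟ ♟ ♟ ♟ ♟ · ♟ ♟
· · · · · ♟ · ·
· · · · · · · ·
· · ♙ · · · · ·
· · · ♙ · · · ·
♙ ♙ · · ♙ ♙ ♙ ♙
♖ ♘ ♗ ♕ ♔ ♗ ♘ ♖


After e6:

♜ ♞ ♝ ♛ ♚ ♝ ♞ ♜
♟ ♟ ♟ ♟ · · ♟ ♟
· · · · ♟ ♟ · ·
· · · · · · · ·
· · ♙ · · · · ·
· · · ♙ · · · ·
♙ ♙ · · ♙ ♙ ♙ ♙
♖ ♘ ♗ ♕ ♔ ♗ ♘ ♖


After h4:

♜ ♞ ♝ ♛ ♚ ♝ ♞ ♜
♟ ♟ ♟ ♟ · · ♟ ♟
· · · · ♟ ♟ · ·
· · · · · · · ·
· · ♙ · · · · ♙
· · · ♙ · · · ·
♙ ♙ · · ♙ ♙ ♙ ·
♖ ♘ ♗ ♕ ♔ ♗ ♘ ♖


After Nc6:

♜ · ♝ ♛ ♚ ♝ ♞ ♜
♟ ♟ ♟ ♟ · · ♟ ♟
· · ♞ · ♟ ♟ · ·
· · · · · · · ·
· · ♙ · · · · ♙
· · · ♙ · · · ·
♙ ♙ · · ♙ ♙ ♙ ·
♖ ♘ ♗ ♕ ♔ ♗ ♘ ♖


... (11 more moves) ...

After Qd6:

♜ · ♝ · · ♝ ♞ ♜
♟ · ♟ · ♚ · ♟ ·
· ♟ · ♛ ♟ ♟ · ♟
· · · ♟ ♞ · · ·
· ♙ ♙ ♙ · · · ♙
· · ♘ · ♙ · · ·
♙ ♗ · · ♔ ♙ ♙ ·
♖ · · ♕ · ♗ ♘ ♖


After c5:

♜ · ♝ · · ♝ ♞ ♜
♟ · ♟ · ♚ · ♟ ·
· ♟ · ♛ ♟ ♟ · ♟
· · ♙ ♟ ♞ · · ·
· ♙ · ♙ · · · ♙
· · ♘ · ♙ · · ·
♙ ♗ · · ♔ ♙ ♙ ·
♖ · · ♕ · ♗ ♘ ♖



  a b c d e f g h
  ─────────────────
8│♜ · ♝ · · ♝ ♞ ♜│8
7│♟ · ♟ · ♚ · ♟ ·│7
6│· ♟ · ♛ ♟ ♟ · ♟│6
5│· · ♙ ♟ ♞ · · ·│5
4│· ♙ · ♙ · · · ♙│4
3│· · ♘ · ♙ · · ·│3
2│♙ ♗ · · ♔ ♙ ♙ ·│2
1│♖ · · ♕ · ♗ ♘ ♖│1
  ─────────────────
  a b c d e f g h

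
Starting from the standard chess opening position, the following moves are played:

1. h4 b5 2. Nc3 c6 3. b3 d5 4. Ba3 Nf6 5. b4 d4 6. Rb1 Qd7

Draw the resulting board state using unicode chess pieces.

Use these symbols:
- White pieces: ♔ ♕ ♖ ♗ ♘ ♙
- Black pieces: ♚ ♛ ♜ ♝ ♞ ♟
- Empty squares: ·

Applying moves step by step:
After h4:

♜ ♞ ♝ ♛ ♚ ♝ ♞ ♜
♟ ♟ ♟ ♟ ♟ ♟ ♟ ♟
· · · · · · · ·
· · · · · · · ·
· · · · · · · ♙
· · · · · · · ·
♙ ♙ ♙ ♙ ♙ ♙ ♙ ·
♖ ♘ ♗ ♕ ♔ ♗ ♘ ♖


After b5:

♜ ♞ ♝ ♛ ♚ ♝ ♞ ♜
♟ · ♟ ♟ ♟ ♟ ♟ ♟
· · · · · · · ·
· ♟ · · · · · ·
· · · · · · · ♙
· · · · · · · ·
♙ ♙ ♙ ♙ ♙ ♙ ♙ ·
♖ ♘ ♗ ♕ ♔ ♗ ♘ ♖


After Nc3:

♜ ♞ ♝ ♛ ♚ ♝ ♞ ♜
♟ · ♟ ♟ ♟ ♟ ♟ ♟
· · · · · · · ·
· ♟ · · · · · ·
· · · · · · · ♙
· · ♘ · · · · ·
♙ ♙ ♙ ♙ ♙ ♙ ♙ ·
♖ · ♗ ♕ ♔ ♗ ♘ ♖


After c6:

♜ ♞ ♝ ♛ ♚ ♝ ♞ ♜
♟ · · ♟ ♟ ♟ ♟ ♟
· · ♟ · · · · ·
· ♟ · · · · · ·
· · · · · · · ♙
· · ♘ · · · · ·
♙ ♙ ♙ ♙ ♙ ♙ ♙ ·
♖ · ♗ ♕ ♔ ♗ ♘ ♖


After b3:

♜ ♞ ♝ ♛ ♚ ♝ ♞ ♜
♟ · · ♟ ♟ ♟ ♟ ♟
· · ♟ · · · · ·
· ♟ · · · · · ·
· · · · · · · ♙
· ♙ ♘ · · · · ·
♙ · ♙ ♙ ♙ ♙ ♙ ·
♖ · ♗ ♕ ♔ ♗ ♘ ♖


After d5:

♜ ♞ ♝ ♛ ♚ ♝ ♞ ♜
♟ · · · ♟ ♟ ♟ ♟
· · ♟ · · · · ·
· ♟ · ♟ · · · ·
· · · · · · · ♙
· ♙ ♘ · · · · ·
♙ · ♙ ♙ ♙ ♙ ♙ ·
♖ · ♗ ♕ ♔ ♗ ♘ ♖


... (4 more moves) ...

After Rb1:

♜ ♞ ♝ ♛ ♚ ♝ · ♜
♟ · · · ♟ ♟ ♟ ♟
· · ♟ · · ♞ · ·
· ♟ · · · · · ·
· ♙ · ♟ · · · ♙
♗ · ♘ · · · · ·
♙ · ♙ ♙ ♙ ♙ ♙ ·
· ♖ · ♕ ♔ ♗ ♘ ♖


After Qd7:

♜ ♞ ♝ · ♚ ♝ · ♜
♟ · · ♛ ♟ ♟ ♟ ♟
· · ♟ · · ♞ · ·
· ♟ · · · · · ·
· ♙ · ♟ · · · ♙
♗ · ♘ · · · · ·
♙ · ♙ ♙ ♙ ♙ ♙ ·
· ♖ · ♕ ♔ ♗ ♘ ♖



  a b c d e f g h
  ─────────────────
8│♜ ♞ ♝ · ♚ ♝ · ♜│8
7│♟ · · ♛ ♟ ♟ ♟ ♟│7
6│· · ♟ · · ♞ · ·│6
5│· ♟ · · · · · ·│5
4│· ♙ · ♟ · · · ♙│4
3│♗ · ♘ · · · · ·│3
2│♙ · ♙ ♙ ♙ ♙ ♙ ·│2
1│· ♖ · ♕ ♔ ♗ ♘ ♖│1
  ─────────────────
  a b c d e f g h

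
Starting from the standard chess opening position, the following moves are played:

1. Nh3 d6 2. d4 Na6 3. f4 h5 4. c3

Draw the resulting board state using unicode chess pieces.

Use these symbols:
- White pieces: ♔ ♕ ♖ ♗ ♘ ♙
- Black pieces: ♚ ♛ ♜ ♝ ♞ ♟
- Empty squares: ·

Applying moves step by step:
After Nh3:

♜ ♞ ♝ ♛ ♚ ♝ ♞ ♜
♟ ♟ ♟ ♟ ♟ ♟ ♟ ♟
· · · · · · · ·
· · · · · · · ·
· · · · · · · ·
· · · · · · · ♘
♙ ♙ ♙ ♙ ♙ ♙ ♙ ♙
♖ ♘ ♗ ♕ ♔ ♗ · ♖


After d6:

♜ ♞ ♝ ♛ ♚ ♝ ♞ ♜
♟ ♟ ♟ · ♟ ♟ ♟ ♟
· · · ♟ · · · ·
· · · · · · · ·
· · · · · · · ·
· · · · · · · ♘
♙ ♙ ♙ ♙ ♙ ♙ ♙ ♙
♖ ♘ ♗ ♕ ♔ ♗ · ♖


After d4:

♜ ♞ ♝ ♛ ♚ ♝ ♞ ♜
♟ ♟ ♟ · ♟ ♟ ♟ ♟
· · · ♟ · · · ·
· · · · · · · ·
· · · ♙ · · · ·
· · · · · · · ♘
♙ ♙ ♙ · ♙ ♙ ♙ ♙
♖ ♘ ♗ ♕ ♔ ♗ · ♖


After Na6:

♜ · ♝ ♛ ♚ ♝ ♞ ♜
♟ ♟ ♟ · ♟ ♟ ♟ ♟
♞ · · ♟ · · · ·
· · · · · · · ·
· · · ♙ · · · ·
· · · · · · · ♘
♙ ♙ ♙ · ♙ ♙ ♙ ♙
♖ ♘ ♗ ♕ ♔ ♗ · ♖


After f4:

♜ · ♝ ♛ ♚ ♝ ♞ ♜
♟ ♟ ♟ · ♟ ♟ ♟ ♟
♞ · · ♟ · · · ·
· · · · · · · ·
· · · ♙ · ♙ · ·
· · · · · · · ♘
♙ ♙ ♙ · ♙ · ♙ ♙
♖ ♘ ♗ ♕ ♔ ♗ · ♖


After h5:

♜ · ♝ ♛ ♚ ♝ ♞ ♜
♟ ♟ ♟ · ♟ ♟ ♟ ·
♞ · · ♟ · · · ·
· · · · · · · ♟
· · · ♙ · ♙ · ·
· · · · · · · ♘
♙ ♙ ♙ · ♙ · ♙ ♙
♖ ♘ ♗ ♕ ♔ ♗ · ♖


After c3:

♜ · ♝ ♛ ♚ ♝ ♞ ♜
♟ ♟ ♟ · ♟ ♟ ♟ ·
♞ · · ♟ · · · ·
· · · · · · · ♟
· · · ♙ · ♙ · ·
· · ♙ · · · · ♘
♙ ♙ · · ♙ · ♙ ♙
♖ ♘ ♗ ♕ ♔ ♗ · ♖



  a b c d e f g h
  ─────────────────
8│♜ · ♝ ♛ ♚ ♝ ♞ ♜│8
7│♟ ♟ ♟ · ♟ ♟ ♟ ·│7
6│♞ · · ♟ · · · ·│6
5│· · · · · · · ♟│5
4│· · · ♙ · ♙ · ·│4
3│· · ♙ · · · · ♘│3
2│♙ ♙ · · ♙ · ♙ ♙│2
1│♖ ♘ ♗ ♕ ♔ ♗ · ♖│1
  ─────────────────
  a b c d e f g h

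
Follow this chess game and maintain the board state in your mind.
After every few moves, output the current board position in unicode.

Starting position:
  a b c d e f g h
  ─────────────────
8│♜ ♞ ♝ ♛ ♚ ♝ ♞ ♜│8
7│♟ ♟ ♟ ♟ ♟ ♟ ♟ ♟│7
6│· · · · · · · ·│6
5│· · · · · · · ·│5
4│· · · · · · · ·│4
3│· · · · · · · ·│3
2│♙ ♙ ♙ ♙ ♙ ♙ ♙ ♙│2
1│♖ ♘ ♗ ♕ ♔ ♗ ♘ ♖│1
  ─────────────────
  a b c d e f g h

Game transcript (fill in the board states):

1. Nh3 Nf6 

  a b c d e f g h
  ─────────────────
8│♜ ♞ ♝ ♛ ♚ ♝ · ♜│8
7│♟ ♟ ♟ ♟ ♟ ♟ ♟ ♟│7
6│· · · · · ♞ · ·│6
5│· · · · · · · ·│5
4│· · · · · · · ·│4
3│· · · · · · · ♘│3
2│♙ ♙ ♙ ♙ ♙ ♙ ♙ ♙│2
1│♖ ♘ ♗ ♕ ♔ ♗ · ♖│1
  ─────────────────
  a b c d e f g h

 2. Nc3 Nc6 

  a b c d e f g h
  ─────────────────
8│♜ · ♝ ♛ ♚ ♝ · ♜│8
7│♟ ♟ ♟ ♟ ♟ ♟ ♟ ♟│7
6│· · ♞ · · ♞ · ·│6
5│· · · · · · · ·│5
4│· · · · · · · ·│4
3│· · ♘ · · · · ♘│3
2│♙ ♙ ♙ ♙ ♙ ♙ ♙ ♙│2
1│♖ · ♗ ♕ ♔ ♗ · ♖│1
  ─────────────────
  a b c d e f g h

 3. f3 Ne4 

  a b c d e f g h
  ─────────────────
8│♜ · ♝ ♛ ♚ ♝ · ♜│8
7│♟ ♟ ♟ ♟ ♟ ♟ ♟ ♟│7
6│· · ♞ · · · · ·│6
5│· · · · · · · ·│5
4│· · · · ♞ · · ·│4
3│· · ♘ · · ♙ · ♘│3
2│♙ ♙ ♙ ♙ ♙ · ♙ ♙│2
1│♖ · ♗ ♕ ♔ ♗ · ♖│1
  ─────────────────
  a b c d e f g h

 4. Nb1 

  a b c d e f g h
  ─────────────────
8│♜ · ♝ ♛ ♚ ♝ · ♜│8
7│♟ ♟ ♟ ♟ ♟ ♟ ♟ ♟│7
6│· · ♞ · · · · ·│6
5│· · · · · · · ·│5
4│· · · · ♞ · · ·│4
3│· · · · · ♙ · ♘│3
2│♙ ♙ ♙ ♙ ♙ · ♙ ♙│2
1│♖ ♘ ♗ ♕ ♔ ♗ · ♖│1
  ─────────────────
  a b c d e f g h


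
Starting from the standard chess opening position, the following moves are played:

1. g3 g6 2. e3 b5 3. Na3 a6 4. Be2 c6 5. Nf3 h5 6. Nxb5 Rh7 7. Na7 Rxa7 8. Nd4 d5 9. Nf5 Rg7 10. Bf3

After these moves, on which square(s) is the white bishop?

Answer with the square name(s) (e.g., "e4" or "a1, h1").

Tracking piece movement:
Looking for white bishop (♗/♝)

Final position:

  a b c d e f g h
  ─────────────────
8│· ♞ ♝ ♛ ♚ ♝ ♞ ·│8
7│♜ · · · ♟ ♟ ♜ ·│7
6│♟ · ♟ · · · ♟ ·│6
5│· · · ♟ · ♘ · ♟│5
4│· · · · · · · ·│4
3│· · · · ♙ ♗ ♙ ·│3
2│♙ ♙ ♙ ♙ · ♙ · ♙│2
1│♖ · ♗ ♕ ♔ · · ♖│1
  ─────────────────
  a b c d e f g h


c1, f3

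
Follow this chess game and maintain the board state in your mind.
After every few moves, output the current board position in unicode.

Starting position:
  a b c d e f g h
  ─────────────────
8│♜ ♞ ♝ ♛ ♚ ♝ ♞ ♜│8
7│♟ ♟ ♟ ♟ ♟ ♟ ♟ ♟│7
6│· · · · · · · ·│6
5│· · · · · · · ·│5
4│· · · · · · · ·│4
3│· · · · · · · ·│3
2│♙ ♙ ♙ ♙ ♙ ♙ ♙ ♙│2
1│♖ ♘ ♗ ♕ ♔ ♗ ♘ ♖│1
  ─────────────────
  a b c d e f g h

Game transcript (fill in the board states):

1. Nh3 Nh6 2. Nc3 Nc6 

  a b c d e f g h
  ─────────────────
8│♜ · ♝ ♛ ♚ ♝ · ♜│8
7│♟ ♟ ♟ ♟ ♟ ♟ ♟ ♟│7
6│· · ♞ · · · · ♞│6
5│· · · · · · · ·│5
4│· · · · · · · ·│4
3│· · ♘ · · · · ♘│3
2│♙ ♙ ♙ ♙ ♙ ♙ ♙ ♙│2
1│♖ · ♗ ♕ ♔ ♗ · ♖│1
  ─────────────────
  a b c d e f g h

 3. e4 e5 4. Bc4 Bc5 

  a b c d e f g h
  ─────────────────
8│♜ · ♝ ♛ ♚ · · ♜│8
7│♟ ♟ ♟ ♟ · ♟ ♟ ♟│7
6│· · ♞ · · · · ♞│6
5│· · ♝ · ♟ · · ·│5
4│· · ♗ · ♙ · · ·│4
3│· · ♘ · · · · ♘│3
2│♙ ♙ ♙ ♙ · ♙ ♙ ♙│2
1│♖ · ♗ ♕ ♔ · · ♖│1
  ─────────────────
  a b c d e f g h

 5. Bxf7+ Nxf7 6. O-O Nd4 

  a b c d e f g h
  ─────────────────
8│♜ · ♝ ♛ ♚ · · ♜│8
7│♟ ♟ ♟ ♟ · ♞ ♟ ♟│7
6│· · · · · · · ·│6
5│· · ♝ · ♟ · · ·│5
4│· · · ♞ ♙ · · ·│4
3│· · ♘ · · · · ♘│3
2│♙ ♙ ♙ ♙ · ♙ ♙ ♙│2
1│♖ · ♗ ♕ · ♖ ♔ ·│1
  ─────────────────
  a b c d e f g h

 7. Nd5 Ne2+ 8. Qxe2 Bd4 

  a b c d e f g h
  ─────────────────
8│♜ · ♝ ♛ ♚ · · ♜│8
7│♟ ♟ ♟ ♟ · ♞ ♟ ♟│7
6│· · · · · · · ·│6
5│· · · ♘ ♟ · · ·│5
4│· · · ♝ ♙ · · ·│4
3│· · · · · · · ♘│3
2│♙ ♙ ♙ ♙ ♕ ♙ ♙ ♙│2
1│♖ · ♗ · · ♖ ♔ ·│1
  ─────────────────
  a b c d e f g h

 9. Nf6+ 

  a b c d e f g h
  ─────────────────
8│♜ · ♝ ♛ ♚ · · ♜│8
7│♟ ♟ ♟ ♟ · ♞ ♟ ♟│7
6│· · · · · ♘ · ·│6
5│· · · · ♟ · · ·│5
4│· · · ♝ ♙ · · ·│4
3│· · · · · · · ♘│3
2│♙ ♙ ♙ ♙ ♕ ♙ ♙ ♙│2
1│♖ · ♗ · · ♖ ♔ ·│1
  ─────────────────
  a b c d e f g h
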